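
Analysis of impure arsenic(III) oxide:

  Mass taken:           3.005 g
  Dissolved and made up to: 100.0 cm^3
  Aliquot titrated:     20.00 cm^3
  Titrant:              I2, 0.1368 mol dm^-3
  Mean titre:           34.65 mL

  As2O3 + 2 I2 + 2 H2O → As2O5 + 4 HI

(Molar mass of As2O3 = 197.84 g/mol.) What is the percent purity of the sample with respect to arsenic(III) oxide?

n(I2) per titration = 0.03465 × 0.1368 = 4.740 × 10^-3 mol
From the 1:2 ratio, n(As2O3) in each aliquot = 1/2 × 4.740 × 10^-3 = 2.370 × 10^-3 mol
n(As2O3) in the whole flask = 2.370 × 10^-3 × 100.0/20.00 = 0.01185 mol
mass of As2O3 = 0.01185 × 197.84 = 2.344 g
% As2O3 = 2.344 / 3.005 × 100 = 78.02 %

78.02 %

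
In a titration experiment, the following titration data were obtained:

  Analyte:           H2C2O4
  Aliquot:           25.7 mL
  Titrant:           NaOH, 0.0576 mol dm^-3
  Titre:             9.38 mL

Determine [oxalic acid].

0.0105 mol/L

H2C2O4 + 2 NaOH → Na2C2O4 + 2 H2O
n(NaOH) = 0.00938 L × 0.0576 mol/L = 5.40 × 10^-4 mol
From the 1:2 mole ratio, n(H2C2O4) = 1/2 × 5.40 × 10^-4 = 2.70 × 10^-4 mol
[H2C2O4] = 2.70 × 10^-4 mol / 0.0257 L = 0.0105 mol/L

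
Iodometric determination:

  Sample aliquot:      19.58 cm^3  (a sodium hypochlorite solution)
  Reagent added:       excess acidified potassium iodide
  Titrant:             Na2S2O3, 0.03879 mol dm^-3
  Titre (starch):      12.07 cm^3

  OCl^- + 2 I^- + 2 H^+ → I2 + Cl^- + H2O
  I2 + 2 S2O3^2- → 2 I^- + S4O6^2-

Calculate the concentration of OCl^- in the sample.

0.01196 mol/L

n(S2O3^2-) = 0.01207 × 0.03879 = 4.682 × 10^-4 mol
n(I2) = n(S2O3^2-)/2 = 2.341 × 10^-4 mol
n(OCl^-) in the aliquot = 2.341 × 10^-4 mol (1:1 ratio)
[OCl^-] = 2.341 × 10^-4 / 0.01958 = 0.01196 mol/L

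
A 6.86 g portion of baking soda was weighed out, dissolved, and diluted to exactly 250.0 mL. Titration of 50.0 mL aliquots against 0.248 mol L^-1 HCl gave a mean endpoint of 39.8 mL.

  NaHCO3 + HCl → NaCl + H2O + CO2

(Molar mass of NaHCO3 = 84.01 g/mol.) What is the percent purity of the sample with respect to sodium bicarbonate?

n(HCl) per titration = 0.0398 × 0.248 = 9.87 × 10^-3 mol
n(NaHCO3) in each aliquot = 9.87 × 10^-3 mol (1:1 ratio)
n(NaHCO3) in the whole flask = 9.87 × 10^-3 × 250.0/50.0 = 0.0494 mol
mass of NaHCO3 = 0.0494 × 84.01 = 4.15 g
% NaHCO3 = 4.15 / 6.86 × 100 = 60.4 %

60.4 %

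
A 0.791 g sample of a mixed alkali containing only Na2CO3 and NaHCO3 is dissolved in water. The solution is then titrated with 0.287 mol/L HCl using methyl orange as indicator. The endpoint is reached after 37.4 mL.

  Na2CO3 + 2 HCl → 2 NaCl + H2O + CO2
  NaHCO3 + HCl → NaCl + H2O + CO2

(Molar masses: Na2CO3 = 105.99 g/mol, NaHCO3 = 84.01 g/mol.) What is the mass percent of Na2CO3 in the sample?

n(HCl) = 0.0374 × 0.287 = 0.0107 mol
Let x = n(Na2CO3), y = n(NaHCO3).
Titrant: 2x + 1y = 0.0107;  mass: 105.99x + 84.01y = 0.791
Solving, x = 1.79 × 10^-3 mol, y = 7.16 × 10^-3 mol
mass of Na2CO3 = 1.79 × 10^-3 × 105.99 = 0.189 g
% Na2CO3 = 0.189 / 0.791 × 100 = 23.9 %

23.9 %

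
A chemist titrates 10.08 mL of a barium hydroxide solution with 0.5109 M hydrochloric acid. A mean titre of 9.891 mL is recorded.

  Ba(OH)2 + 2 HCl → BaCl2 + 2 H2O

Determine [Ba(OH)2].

n(HCl) = 0.009891 L × 0.5109 mol/L = 5.053 × 10^-3 mol
From the 1:2 mole ratio, n(Ba(OH)2) = 1/2 × 5.053 × 10^-3 = 2.527 × 10^-3 mol
[Ba(OH)2] = 2.527 × 10^-3 mol / 0.01008 L = 0.2507 mol/L

0.2507 M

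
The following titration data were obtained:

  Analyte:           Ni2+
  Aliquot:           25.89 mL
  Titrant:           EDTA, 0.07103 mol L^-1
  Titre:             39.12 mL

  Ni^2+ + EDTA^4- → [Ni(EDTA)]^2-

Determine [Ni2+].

0.1073 mol/L

n(EDTA) = 0.03912 L × 0.07103 mol/L = 2.779 × 10^-3 mol
n(Ni2+) = 2.779 × 10^-3 mol (1:1 mole ratio)
[Ni2+] = 2.779 × 10^-3 mol / 0.02589 L = 0.1073 mol/L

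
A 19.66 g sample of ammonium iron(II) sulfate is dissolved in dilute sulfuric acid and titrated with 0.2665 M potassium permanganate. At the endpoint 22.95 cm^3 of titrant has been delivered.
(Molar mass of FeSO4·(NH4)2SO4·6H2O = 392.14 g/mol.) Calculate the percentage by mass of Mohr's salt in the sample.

MnO4^- + 5 Fe^2+ + 8 H^+ → Mn^2+ + 5 Fe^3+ + 4 H2O
n(KMnO4) = 0.02295 L × 0.2665 mol/L = 6.116 × 10^-3 mol
From the 5:1 ratio, n(FeSO4·(NH4)2SO4·6H2O) = 5/1 × 6.116 × 10^-3 = 0.03058 mol
mass of FeSO4·(NH4)2SO4·6H2O = 0.03058 × 392.14 g/mol = 11.99 g
% FeSO4·(NH4)2SO4·6H2O = 11.99 / 19.66 × 100 = 61.00 %

61.00 %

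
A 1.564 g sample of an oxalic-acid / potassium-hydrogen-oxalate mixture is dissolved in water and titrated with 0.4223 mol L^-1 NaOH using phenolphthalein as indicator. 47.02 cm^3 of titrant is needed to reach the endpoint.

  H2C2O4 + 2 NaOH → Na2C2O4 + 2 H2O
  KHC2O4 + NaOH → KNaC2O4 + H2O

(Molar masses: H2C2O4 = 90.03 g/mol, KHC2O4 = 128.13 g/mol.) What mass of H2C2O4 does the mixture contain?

0.5309 g

n(NaOH) = 0.04702 × 0.4223 = 0.01986 mol
Let x = n(H2C2O4), y = n(KHC2O4).
Titrant: 2x + 1y = 0.01986;  mass: 90.03x + 128.13y = 1.564
Solving, x = 5.897 × 10^-3 mol, y = 8.063 × 10^-3 mol
mass of H2C2O4 = 5.897 × 10^-3 × 90.03 = 0.5309 g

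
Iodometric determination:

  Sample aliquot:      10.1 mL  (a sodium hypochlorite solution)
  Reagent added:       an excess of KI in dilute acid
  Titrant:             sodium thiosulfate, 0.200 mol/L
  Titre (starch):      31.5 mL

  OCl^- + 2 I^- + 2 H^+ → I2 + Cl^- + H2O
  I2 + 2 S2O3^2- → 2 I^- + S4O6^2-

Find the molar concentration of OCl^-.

0.312 mol/L

n(S2O3^2-) = 0.0315 × 0.200 = 6.30 × 10^-3 mol
n(I2) = n(S2O3^2-)/2 = 3.15 × 10^-3 mol
n(OCl^-) in the aliquot = 3.15 × 10^-3 mol (1:1 ratio)
[OCl^-] = 3.15 × 10^-3 / 0.0101 = 0.312 mol/L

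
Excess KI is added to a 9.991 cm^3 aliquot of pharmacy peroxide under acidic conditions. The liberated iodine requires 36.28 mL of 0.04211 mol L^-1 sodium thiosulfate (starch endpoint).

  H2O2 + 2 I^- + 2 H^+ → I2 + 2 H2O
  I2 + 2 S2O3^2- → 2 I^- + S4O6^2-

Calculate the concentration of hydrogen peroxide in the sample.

0.07646 mol/L

n(S2O3^2-) = 0.03628 × 0.04211 = 1.528 × 10^-3 mol
n(I2) = n(S2O3^2-)/2 = 7.639 × 10^-4 mol
n(H2O2) in the aliquot = 7.639 × 10^-4 mol (1:1 ratio)
[H2O2] = 7.639 × 10^-4 / 0.009991 = 0.07646 mol/L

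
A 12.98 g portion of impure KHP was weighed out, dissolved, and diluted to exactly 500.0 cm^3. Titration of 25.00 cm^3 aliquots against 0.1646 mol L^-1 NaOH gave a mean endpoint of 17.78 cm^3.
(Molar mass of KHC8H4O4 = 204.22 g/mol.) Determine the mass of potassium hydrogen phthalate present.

11.95 g

KHC8H4O4 + NaOH → KNaC8H4O4 + H2O
n(NaOH) per titration = 0.01778 × 0.1646 = 2.927 × 10^-3 mol
n(KHC8H4O4) in each aliquot = 2.927 × 10^-3 mol (1:1 ratio)
n(KHC8H4O4) in the whole flask = 2.927 × 10^-3 × 500.0/25.00 = 0.05853 mol
mass of KHC8H4O4 = 0.05853 × 204.22 = 11.95 g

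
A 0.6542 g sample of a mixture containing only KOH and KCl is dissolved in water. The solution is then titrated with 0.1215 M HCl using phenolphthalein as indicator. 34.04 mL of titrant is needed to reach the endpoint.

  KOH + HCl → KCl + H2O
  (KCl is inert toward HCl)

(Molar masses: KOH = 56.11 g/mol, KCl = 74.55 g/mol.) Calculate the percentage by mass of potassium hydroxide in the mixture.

35.47 %

n(HCl) = 0.03404 × 0.1215 = 4.136 × 10^-3 mol
Let x = n(KOH), y = n(KCl).
Titrant: 1x = 4.136 × 10^-3;  mass: 56.11x + 74.55y = 0.6542
Solving, x = 4.136 × 10^-3 mol, y = 5.662 × 10^-3 mol
mass of KOH = 4.136 × 10^-3 × 56.11 = 0.2321 g
% KOH = 0.2321 / 0.6542 × 100 = 35.47 %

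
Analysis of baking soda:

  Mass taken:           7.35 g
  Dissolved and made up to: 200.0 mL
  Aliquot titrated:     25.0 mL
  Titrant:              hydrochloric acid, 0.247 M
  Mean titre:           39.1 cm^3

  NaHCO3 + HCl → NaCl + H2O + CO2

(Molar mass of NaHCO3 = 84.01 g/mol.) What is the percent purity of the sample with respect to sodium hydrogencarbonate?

n(HCl) per titration = 0.0391 × 0.247 = 9.66 × 10^-3 mol
n(NaHCO3) in each aliquot = 9.66 × 10^-3 mol (1:1 ratio)
n(NaHCO3) in the whole flask = 9.66 × 10^-3 × 200.0/25.0 = 0.0773 mol
mass of NaHCO3 = 0.0773 × 84.01 = 6.49 g
% NaHCO3 = 6.49 / 7.35 × 100 = 88.3 %

88.3 %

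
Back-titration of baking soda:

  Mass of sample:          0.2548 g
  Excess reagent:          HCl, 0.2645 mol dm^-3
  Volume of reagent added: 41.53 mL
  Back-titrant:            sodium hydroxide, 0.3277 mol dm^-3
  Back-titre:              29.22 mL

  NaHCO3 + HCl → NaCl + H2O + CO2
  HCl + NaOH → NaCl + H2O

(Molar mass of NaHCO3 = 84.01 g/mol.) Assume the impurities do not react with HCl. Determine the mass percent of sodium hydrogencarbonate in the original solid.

46.47 %

n(HCl) added = 0.04153 × 0.2645 = 0.01098 mol
n(NaOH) used in back-titration = 0.02922 × 0.3277 = 9.575 × 10^-3 mol
n(HCl) left over = 9.575 × 10^-3 mol (1:1 ratio)
n(HCl) consumed by analyte = 0.01098 − 9.575 × 10^-3 = 1.409 × 10^-3 mol
n(NaHCO3) = 1.409 × 10^-3 mol (1:1 ratio)
mass of NaHCO3 = 1.409 × 10^-3 × 84.01 = 0.1184 g
% NaHCO3 = 0.1184 / 0.2548 × 100 = 46.47 %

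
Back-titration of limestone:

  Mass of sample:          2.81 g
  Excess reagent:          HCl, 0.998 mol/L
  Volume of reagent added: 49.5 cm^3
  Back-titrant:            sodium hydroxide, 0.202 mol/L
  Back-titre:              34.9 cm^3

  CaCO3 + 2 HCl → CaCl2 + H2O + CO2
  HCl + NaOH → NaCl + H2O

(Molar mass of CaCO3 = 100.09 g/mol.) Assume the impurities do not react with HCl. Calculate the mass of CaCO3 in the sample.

n(HCl) added = 0.0495 × 0.998 = 0.0494 mol
n(NaOH) used in back-titration = 0.0349 × 0.202 = 7.05 × 10^-3 mol
n(HCl) left over = 7.05 × 10^-3 mol (1:1 ratio)
n(HCl) consumed by analyte = 0.0494 − 7.05 × 10^-3 = 0.0424 mol
From the 1:2 ratio, n(CaCO3) = 1/2 × 0.0424 = 0.0212 mol
mass of CaCO3 = 0.0212 × 100.09 = 2.12 g

2.12 g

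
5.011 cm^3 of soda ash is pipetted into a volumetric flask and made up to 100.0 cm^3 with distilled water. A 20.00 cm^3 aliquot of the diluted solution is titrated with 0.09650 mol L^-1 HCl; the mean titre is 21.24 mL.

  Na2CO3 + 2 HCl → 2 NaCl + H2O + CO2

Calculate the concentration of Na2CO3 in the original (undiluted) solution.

n(HCl) = 0.02124 × 0.09650 = 2.050 × 10^-3 mol
From the 1:2 ratio, n(Na2CO3) in the aliquot = 1/2 × 2.050 × 10^-3 = 1.025 × 10^-3 mol
[Na2CO3]_dilute = 1.025 × 10^-3 / 0.02000 = 0.05124 mol/L
Dilution factor = 100.0 / 5.011 = 19.96
[Na2CO3]_stock = 0.05124 × 19.96 = 1.023 mol/L

1.023 mol/L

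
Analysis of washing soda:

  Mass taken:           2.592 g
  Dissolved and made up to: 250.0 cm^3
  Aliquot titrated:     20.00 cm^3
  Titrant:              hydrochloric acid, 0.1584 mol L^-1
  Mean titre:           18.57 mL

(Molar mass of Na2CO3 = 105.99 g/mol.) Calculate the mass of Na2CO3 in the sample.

Na2CO3 + 2 HCl → 2 NaCl + H2O + CO2
n(HCl) per titration = 0.01857 × 0.1584 = 2.941 × 10^-3 mol
From the 1:2 ratio, n(Na2CO3) in each aliquot = 1/2 × 2.941 × 10^-3 = 1.471 × 10^-3 mol
n(Na2CO3) in the whole flask = 1.471 × 10^-3 × 250.0/20.00 = 0.01838 mol
mass of Na2CO3 = 0.01838 × 105.99 = 1.949 g

1.949 g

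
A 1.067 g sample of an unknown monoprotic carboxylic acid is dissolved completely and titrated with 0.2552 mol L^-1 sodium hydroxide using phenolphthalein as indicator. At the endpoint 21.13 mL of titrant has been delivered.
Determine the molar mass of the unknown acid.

n(NaOH) = 0.02113 L × 0.2552 mol/L = 5.392 × 10^-3 mol
n(HA) = 5.392 × 10^-3 mol (1:1 ratio)
M = m / n = 1.067 g / 5.392 × 10^-3 mol = 197.9 g/mol

197.9 g/mol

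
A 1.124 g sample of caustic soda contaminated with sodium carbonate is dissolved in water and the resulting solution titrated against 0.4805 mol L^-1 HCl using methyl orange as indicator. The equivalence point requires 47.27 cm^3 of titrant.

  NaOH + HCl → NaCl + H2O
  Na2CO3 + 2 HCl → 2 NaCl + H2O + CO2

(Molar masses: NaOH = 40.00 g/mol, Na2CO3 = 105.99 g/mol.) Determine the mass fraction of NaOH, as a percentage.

21.82 %

n(HCl) = 0.04727 × 0.4805 = 0.02271 mol
Let x = n(NaOH), y = n(Na2CO3).
Titrant: 1x + 2y = 0.02271;  mass: 40.00x + 105.99y = 1.124
Solving, x = 6.132 × 10^-3 mol, y = 8.291 × 10^-3 mol
mass of NaOH = 6.132 × 10^-3 × 40.00 = 0.2453 g
% NaOH = 0.2453 / 1.124 × 100 = 21.82 %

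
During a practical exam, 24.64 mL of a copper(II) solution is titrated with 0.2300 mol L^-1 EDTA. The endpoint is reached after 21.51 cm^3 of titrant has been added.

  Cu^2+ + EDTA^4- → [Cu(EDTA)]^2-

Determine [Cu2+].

0.2008 mol/L

n(EDTA) = 0.02151 L × 0.2300 mol/L = 4.947 × 10^-3 mol
n(Cu2+) = 4.947 × 10^-3 mol (1:1 mole ratio)
[Cu2+] = 4.947 × 10^-3 mol / 0.02464 L = 0.2008 mol/L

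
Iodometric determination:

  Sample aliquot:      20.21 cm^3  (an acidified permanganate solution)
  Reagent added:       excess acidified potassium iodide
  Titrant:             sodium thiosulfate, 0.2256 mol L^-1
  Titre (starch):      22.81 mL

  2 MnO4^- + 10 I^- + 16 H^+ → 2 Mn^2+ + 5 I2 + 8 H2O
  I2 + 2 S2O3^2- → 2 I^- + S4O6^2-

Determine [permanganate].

0.05092 mol/L

n(S2O3^2-) = 0.02281 × 0.2256 = 5.146 × 10^-3 mol
n(I2) = n(S2O3^2-)/2 = 2.573 × 10^-3 mol
From the 2:5 ratio, n(MnO4^-) in the aliquot = 2/5 × 2.573 × 10^-3 = 1.029 × 10^-3 mol
[MnO4^-] = 1.029 × 10^-3 / 0.02021 = 0.05092 mol/L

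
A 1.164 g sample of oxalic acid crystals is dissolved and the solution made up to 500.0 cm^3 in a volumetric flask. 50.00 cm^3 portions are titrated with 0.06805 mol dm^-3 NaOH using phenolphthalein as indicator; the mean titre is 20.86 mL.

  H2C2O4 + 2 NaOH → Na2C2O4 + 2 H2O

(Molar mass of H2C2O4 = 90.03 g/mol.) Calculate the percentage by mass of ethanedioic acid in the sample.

n(NaOH) per titration = 0.02086 × 0.06805 = 1.420 × 10^-3 mol
From the 1:2 ratio, n(H2C2O4) in each aliquot = 1/2 × 1.420 × 10^-3 = 7.098 × 10^-4 mol
n(H2C2O4) in the whole flask = 7.098 × 10^-4 × 500.0/50.00 = 7.098 × 10^-3 mol
mass of H2C2O4 = 7.098 × 10^-3 × 90.03 = 0.6390 g
% H2C2O4 = 0.6390 / 1.164 × 100 = 54.90 %

54.90 %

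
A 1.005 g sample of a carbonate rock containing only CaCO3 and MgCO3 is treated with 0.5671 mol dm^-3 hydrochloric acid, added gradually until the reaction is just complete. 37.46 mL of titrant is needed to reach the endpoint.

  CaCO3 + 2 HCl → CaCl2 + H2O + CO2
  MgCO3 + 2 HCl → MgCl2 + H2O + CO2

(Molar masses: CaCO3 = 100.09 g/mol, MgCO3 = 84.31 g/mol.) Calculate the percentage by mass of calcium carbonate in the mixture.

n(HCl) = 0.03746 × 0.5671 = 0.02124 mol
Let x = n(CaCO3), y = n(MgCO3).
Titrant: 2x + 2y = 0.02124;  mass: 100.09x + 84.31y = 1.005
Solving, x = 6.938 × 10^-3 mol, y = 3.684 × 10^-3 mol
mass of CaCO3 = 6.938 × 10^-3 × 100.09 = 0.6944 g
% CaCO3 = 0.6944 / 1.005 × 100 = 69.09 %

69.09 %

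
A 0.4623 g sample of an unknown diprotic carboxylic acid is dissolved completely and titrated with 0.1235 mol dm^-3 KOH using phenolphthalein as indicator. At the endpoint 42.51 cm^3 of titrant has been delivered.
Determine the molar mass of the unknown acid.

176.1 g/mol

n(KOH) = 0.04251 L × 0.1235 mol/L = 5.250 × 10^-3 mol
From the 1:2 ratio, n(H2A) = 1/2 × 5.250 × 10^-3 = 2.625 × 10^-3 mol
M = m / n = 0.4623 g / 2.625 × 10^-3 mol = 176.1 g/mol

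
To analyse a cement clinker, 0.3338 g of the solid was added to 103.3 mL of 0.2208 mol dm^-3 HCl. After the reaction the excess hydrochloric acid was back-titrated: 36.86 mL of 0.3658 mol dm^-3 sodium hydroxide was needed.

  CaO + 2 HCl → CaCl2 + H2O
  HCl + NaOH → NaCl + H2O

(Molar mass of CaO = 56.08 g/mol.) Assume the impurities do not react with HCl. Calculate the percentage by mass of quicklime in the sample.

78.33 %

n(HCl) added = 0.1033 × 0.2208 = 0.02281 mol
n(NaOH) used in back-titration = 0.03686 × 0.3658 = 0.01348 mol
n(HCl) left over = 0.01348 mol (1:1 ratio)
n(HCl) consumed by analyte = 0.02281 − 0.01348 = 9.325 × 10^-3 mol
From the 1:2 ratio, n(CaO) = 1/2 × 9.325 × 10^-3 = 4.663 × 10^-3 mol
mass of CaO = 4.663 × 10^-3 × 56.08 = 0.2615 g
% CaO = 0.2615 / 0.3338 × 100 = 78.33 %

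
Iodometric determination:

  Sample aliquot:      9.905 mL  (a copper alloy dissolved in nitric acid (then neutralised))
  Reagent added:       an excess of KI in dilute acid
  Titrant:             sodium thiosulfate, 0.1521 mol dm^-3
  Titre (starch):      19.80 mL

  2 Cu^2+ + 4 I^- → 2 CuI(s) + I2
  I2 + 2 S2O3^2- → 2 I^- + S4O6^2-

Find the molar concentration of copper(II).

n(S2O3^2-) = 0.01980 × 0.1521 = 3.012 × 10^-3 mol
n(I2) = n(S2O3^2-)/2 = 1.506 × 10^-3 mol
From the 2:1 ratio, n(Cu2+) in the aliquot = 2/1 × 1.506 × 10^-3 = 3.012 × 10^-3 mol
[Cu2+] = 3.012 × 10^-3 / 0.009905 = 0.3040 mol/L

0.3040 mol/L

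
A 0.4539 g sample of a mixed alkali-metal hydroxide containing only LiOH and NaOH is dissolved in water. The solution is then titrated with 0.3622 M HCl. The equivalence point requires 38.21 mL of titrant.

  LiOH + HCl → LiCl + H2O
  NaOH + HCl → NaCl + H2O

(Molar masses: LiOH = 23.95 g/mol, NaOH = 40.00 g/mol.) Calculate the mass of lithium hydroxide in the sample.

n(HCl) = 0.03821 × 0.3622 = 0.01384 mol
Let x = n(LiOH), y = n(NaOH).
Titrant: 1x + 1y = 0.01384;  mass: 23.95x + 40.00y = 0.4539
Solving, x = 6.211 × 10^-3 mol, y = 7.629 × 10^-3 mol
mass of LiOH = 6.211 × 10^-3 × 23.95 = 0.1488 g

0.1488 g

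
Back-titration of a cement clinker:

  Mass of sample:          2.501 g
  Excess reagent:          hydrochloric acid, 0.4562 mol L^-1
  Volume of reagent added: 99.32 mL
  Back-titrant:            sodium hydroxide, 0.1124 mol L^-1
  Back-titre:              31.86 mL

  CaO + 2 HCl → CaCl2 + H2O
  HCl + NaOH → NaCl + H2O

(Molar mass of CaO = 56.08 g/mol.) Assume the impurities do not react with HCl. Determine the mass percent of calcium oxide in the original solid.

n(HCl) added = 0.09932 × 0.4562 = 0.04531 mol
n(NaOH) used in back-titration = 0.03186 × 0.1124 = 3.581 × 10^-3 mol
n(HCl) left over = 3.581 × 10^-3 mol (1:1 ratio)
n(HCl) consumed by analyte = 0.04531 − 3.581 × 10^-3 = 0.04173 mol
From the 1:2 ratio, n(CaO) = 1/2 × 0.04173 = 0.02086 mol
mass of CaO = 0.02086 × 56.08 = 1.170 g
% CaO = 1.170 / 2.501 × 100 = 46.78 %

46.78 %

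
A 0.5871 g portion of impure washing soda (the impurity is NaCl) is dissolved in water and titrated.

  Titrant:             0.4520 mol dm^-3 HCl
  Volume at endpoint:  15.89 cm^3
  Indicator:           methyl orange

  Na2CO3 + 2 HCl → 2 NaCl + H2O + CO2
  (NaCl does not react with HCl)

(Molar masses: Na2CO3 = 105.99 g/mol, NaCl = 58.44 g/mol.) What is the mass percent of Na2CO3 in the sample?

64.83 %

n(HCl) = 0.01589 × 0.4520 = 7.182 × 10^-3 mol
Let x = n(Na2CO3), y = n(NaCl).
Titrant: 2x = 7.182 × 10^-3;  mass: 105.99x + 58.44y = 0.5871
Solving, x = 3.591 × 10^-3 mol, y = 3.533 × 10^-3 mol
mass of Na2CO3 = 3.591 × 10^-3 × 105.99 = 0.3806 g
% Na2CO3 = 0.3806 / 0.5871 × 100 = 64.83 %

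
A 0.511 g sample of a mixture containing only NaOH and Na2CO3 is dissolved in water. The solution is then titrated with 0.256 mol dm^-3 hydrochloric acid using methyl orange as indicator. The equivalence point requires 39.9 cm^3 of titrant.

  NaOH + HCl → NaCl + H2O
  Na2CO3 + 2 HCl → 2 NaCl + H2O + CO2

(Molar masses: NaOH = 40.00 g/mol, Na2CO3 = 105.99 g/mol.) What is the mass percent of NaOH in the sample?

n(HCl) = 0.0399 × 0.256 = 0.0102 mol
Let x = n(NaOH), y = n(Na2CO3).
Titrant: 1x + 2y = 0.0102;  mass: 40.00x + 105.99y = 0.511
Solving, x = 2.33 × 10^-3 mol, y = 3.94 × 10^-3 mol
mass of NaOH = 2.33 × 10^-3 × 40.00 = 0.0933 g
% NaOH = 0.0933 / 0.511 × 100 = 18.3 %

18.3 %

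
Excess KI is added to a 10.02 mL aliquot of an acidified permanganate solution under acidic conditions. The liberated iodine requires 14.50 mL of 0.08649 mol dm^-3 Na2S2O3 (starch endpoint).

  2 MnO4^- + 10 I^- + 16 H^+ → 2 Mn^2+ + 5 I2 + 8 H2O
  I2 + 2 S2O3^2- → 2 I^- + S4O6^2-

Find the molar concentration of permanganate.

0.02503 mol/L

n(S2O3^2-) = 0.01450 × 0.08649 = 1.254 × 10^-3 mol
n(I2) = n(S2O3^2-)/2 = 6.271 × 10^-4 mol
From the 2:5 ratio, n(MnO4^-) in the aliquot = 2/5 × 6.271 × 10^-4 = 2.508 × 10^-4 mol
[MnO4^-] = 2.508 × 10^-4 / 0.01002 = 0.02503 mol/L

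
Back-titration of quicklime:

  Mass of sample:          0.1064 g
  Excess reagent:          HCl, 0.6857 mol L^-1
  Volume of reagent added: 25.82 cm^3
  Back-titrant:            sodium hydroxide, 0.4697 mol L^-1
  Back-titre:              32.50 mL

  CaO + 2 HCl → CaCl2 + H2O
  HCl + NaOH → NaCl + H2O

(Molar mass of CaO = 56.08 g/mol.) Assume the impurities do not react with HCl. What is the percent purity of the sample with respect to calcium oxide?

64.29 %

n(HCl) added = 0.02582 × 0.6857 = 0.01770 mol
n(NaOH) used in back-titration = 0.03250 × 0.4697 = 0.01527 mol
n(HCl) left over = 0.01527 mol (1:1 ratio)
n(HCl) consumed by analyte = 0.01770 − 0.01527 = 2.440 × 10^-3 mol
From the 1:2 ratio, n(CaO) = 1/2 × 2.440 × 10^-3 = 1.220 × 10^-3 mol
mass of CaO = 1.220 × 10^-3 × 56.08 = 0.06840 g
% CaO = 0.06840 / 0.1064 × 100 = 64.29 %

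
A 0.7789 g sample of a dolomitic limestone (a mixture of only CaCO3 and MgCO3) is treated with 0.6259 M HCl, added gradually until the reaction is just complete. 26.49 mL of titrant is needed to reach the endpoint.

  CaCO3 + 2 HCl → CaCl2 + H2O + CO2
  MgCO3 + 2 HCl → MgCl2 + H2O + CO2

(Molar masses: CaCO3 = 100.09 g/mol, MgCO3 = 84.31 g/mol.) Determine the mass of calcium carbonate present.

0.5072 g

n(HCl) = 0.02649 × 0.6259 = 0.01658 mol
Let x = n(CaCO3), y = n(MgCO3).
Titrant: 2x + 2y = 0.01658;  mass: 100.09x + 84.31y = 0.7789
Solving, x = 5.068 × 10^-3 mol, y = 3.222 × 10^-3 mol
mass of CaCO3 = 5.068 × 10^-3 × 100.09 = 0.5072 g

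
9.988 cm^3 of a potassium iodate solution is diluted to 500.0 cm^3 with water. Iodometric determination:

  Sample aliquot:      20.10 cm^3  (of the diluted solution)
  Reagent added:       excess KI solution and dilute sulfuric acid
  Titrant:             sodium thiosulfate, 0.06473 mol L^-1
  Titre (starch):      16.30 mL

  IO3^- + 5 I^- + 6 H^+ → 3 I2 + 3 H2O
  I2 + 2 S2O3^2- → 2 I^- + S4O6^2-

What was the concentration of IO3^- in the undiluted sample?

n(S2O3^2-) = 0.01630 × 0.06473 = 1.055 × 10^-3 mol
n(I2) = n(S2O3^2-)/2 = 5.275 × 10^-4 mol
From the 1:3 ratio, n(IO3^-) in the aliquot = 1/3 × 5.275 × 10^-4 = 1.758 × 10^-4 mol
[IO3^-]_dilute = 1.758 × 10^-4 / 0.02010 = 0.008749 mol/L
[IO3^-]_original = 0.008749 × 500.0/9.988 = 0.4380 mol/L

0.4380 mol/L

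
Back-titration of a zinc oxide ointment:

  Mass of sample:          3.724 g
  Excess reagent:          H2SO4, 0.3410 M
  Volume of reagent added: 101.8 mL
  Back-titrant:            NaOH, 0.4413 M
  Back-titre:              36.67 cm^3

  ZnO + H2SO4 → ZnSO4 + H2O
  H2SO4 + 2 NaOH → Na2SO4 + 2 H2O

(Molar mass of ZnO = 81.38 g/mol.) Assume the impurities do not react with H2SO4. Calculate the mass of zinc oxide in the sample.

2.167 g

n(H2SO4) added = 0.1018 × 0.3410 = 0.03471 mol
n(NaOH) used in back-titration = 0.03667 × 0.4413 = 0.01618 mol
From the 1:2 ratio, n(H2SO4) left over = 1/2 × 0.01618 = 8.091 × 10^-3 mol
n(H2SO4) consumed by analyte = 0.03471 − 8.091 × 10^-3 = 0.02662 mol
n(ZnO) = 0.02662 mol (1:1 ratio)
mass of ZnO = 0.02662 × 81.38 = 2.167 g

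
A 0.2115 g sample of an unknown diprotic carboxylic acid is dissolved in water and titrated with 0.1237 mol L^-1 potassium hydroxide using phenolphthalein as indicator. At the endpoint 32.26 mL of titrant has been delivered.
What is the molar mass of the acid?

106.0 g/mol

n(KOH) = 0.03226 L × 0.1237 mol/L = 3.991 × 10^-3 mol
From the 1:2 ratio, n(H2A) = 1/2 × 3.991 × 10^-3 = 1.995 × 10^-3 mol
M = m / n = 0.2115 g / 1.995 × 10^-3 mol = 106.0 g/mol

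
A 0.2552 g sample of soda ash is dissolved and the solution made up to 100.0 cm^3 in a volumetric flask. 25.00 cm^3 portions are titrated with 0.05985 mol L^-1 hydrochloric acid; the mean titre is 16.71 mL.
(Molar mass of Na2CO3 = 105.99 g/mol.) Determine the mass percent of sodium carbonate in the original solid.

83.07 %

Na2CO3 + 2 HCl → 2 NaCl + H2O + CO2
n(HCl) per titration = 0.01671 × 0.05985 = 1.000 × 10^-3 mol
From the 1:2 ratio, n(Na2CO3) in each aliquot = 1/2 × 1.000 × 10^-3 = 5.000 × 10^-4 mol
n(Na2CO3) in the whole flask = 5.000 × 10^-4 × 100.0/25.00 = 2.000 × 10^-3 mol
mass of Na2CO3 = 2.000 × 10^-3 × 105.99 = 0.2120 g
% Na2CO3 = 0.2120 / 0.2552 × 100 = 83.07 %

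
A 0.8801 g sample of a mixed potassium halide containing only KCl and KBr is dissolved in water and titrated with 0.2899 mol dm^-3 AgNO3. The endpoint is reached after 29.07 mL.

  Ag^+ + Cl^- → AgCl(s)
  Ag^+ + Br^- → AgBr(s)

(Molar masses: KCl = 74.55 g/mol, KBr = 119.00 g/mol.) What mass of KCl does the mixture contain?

0.2059 g

n(AgNO3) = 0.02907 × 0.2899 = 8.427 × 10^-3 mol
Let x = n(KCl), y = n(KBr).
Titrant: 1x + 1y = 8.427 × 10^-3;  mass: 74.55x + 119.00y = 0.8801
Solving, x = 2.762 × 10^-3 mol, y = 5.666 × 10^-3 mol
mass of KCl = 2.762 × 10^-3 × 74.55 = 0.2059 g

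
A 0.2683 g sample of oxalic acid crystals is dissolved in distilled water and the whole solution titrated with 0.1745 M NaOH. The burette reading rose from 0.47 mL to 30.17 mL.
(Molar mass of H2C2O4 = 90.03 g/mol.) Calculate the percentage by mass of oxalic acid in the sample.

H2C2O4 + 2 NaOH → Na2C2O4 + 2 H2O
n(NaOH) = 0.02970 L × 0.1745 mol/L = 5.183 × 10^-3 mol
From the 1:2 ratio, n(H2C2O4) = 1/2 × 5.183 × 10^-3 = 2.591 × 10^-3 mol
mass of H2C2O4 = 2.591 × 10^-3 × 90.03 g/mol = 0.2333 g
% H2C2O4 = 0.2333 / 0.2683 × 100 = 86.95 %

86.95 %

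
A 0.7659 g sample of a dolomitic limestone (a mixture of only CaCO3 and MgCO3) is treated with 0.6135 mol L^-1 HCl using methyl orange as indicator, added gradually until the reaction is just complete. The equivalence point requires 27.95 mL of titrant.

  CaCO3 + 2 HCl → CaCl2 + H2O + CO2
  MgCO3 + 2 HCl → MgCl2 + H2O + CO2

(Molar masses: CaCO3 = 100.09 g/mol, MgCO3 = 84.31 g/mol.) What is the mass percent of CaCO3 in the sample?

35.66 %

n(HCl) = 0.02795 × 0.6135 = 0.01715 mol
Let x = n(CaCO3), y = n(MgCO3).
Titrant: 2x + 2y = 0.01715;  mass: 100.09x + 84.31y = 0.7659
Solving, x = 2.728 × 10^-3 mol, y = 5.845 × 10^-3 mol
mass of CaCO3 = 2.728 × 10^-3 × 100.09 = 0.2731 g
% CaCO3 = 0.2731 / 0.7659 × 100 = 35.66 %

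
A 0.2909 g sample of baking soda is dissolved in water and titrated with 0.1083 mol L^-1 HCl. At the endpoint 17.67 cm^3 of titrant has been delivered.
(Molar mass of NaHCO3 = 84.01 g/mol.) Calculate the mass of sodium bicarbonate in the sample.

NaHCO3 + HCl → NaCl + H2O + CO2
n(HCl) = 0.01767 L × 0.1083 mol/L = 1.914 × 10^-3 mol
n(NaHCO3) = 1.914 × 10^-3 mol (1:1 ratio)
mass of NaHCO3 = 1.914 × 10^-3 × 84.01 g/mol = 0.1608 g

0.1608 g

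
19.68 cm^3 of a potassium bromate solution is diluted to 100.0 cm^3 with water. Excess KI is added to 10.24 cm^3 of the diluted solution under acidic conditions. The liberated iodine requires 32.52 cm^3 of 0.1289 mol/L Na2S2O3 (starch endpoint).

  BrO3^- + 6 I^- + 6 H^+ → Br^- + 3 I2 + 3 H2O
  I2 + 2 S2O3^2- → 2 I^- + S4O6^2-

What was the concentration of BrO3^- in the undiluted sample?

n(S2O3^2-) = 0.03252 × 0.1289 = 4.192 × 10^-3 mol
n(I2) = n(S2O3^2-)/2 = 2.096 × 10^-3 mol
From the 1:3 ratio, n(BrO3^-) in the aliquot = 1/3 × 2.096 × 10^-3 = 6.986 × 10^-4 mol
[BrO3^-]_dilute = 6.986 × 10^-4 / 0.01024 = 0.06823 mol/L
[BrO3^-]_original = 0.06823 × 100.0/19.68 = 0.3467 mol/L

0.3467 mol/L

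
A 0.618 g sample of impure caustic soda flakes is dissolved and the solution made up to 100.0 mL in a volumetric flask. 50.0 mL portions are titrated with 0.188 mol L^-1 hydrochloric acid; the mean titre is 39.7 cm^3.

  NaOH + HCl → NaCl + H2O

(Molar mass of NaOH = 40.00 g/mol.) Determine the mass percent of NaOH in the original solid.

96.6 %

n(HCl) per titration = 0.0397 × 0.188 = 7.46 × 10^-3 mol
n(NaOH) in each aliquot = 7.46 × 10^-3 mol (1:1 ratio)
n(NaOH) in the whole flask = 7.46 × 10^-3 × 100.0/50.0 = 0.0149 mol
mass of NaOH = 0.0149 × 40.00 = 0.597 g
% NaOH = 0.597 / 0.618 × 100 = 96.6 %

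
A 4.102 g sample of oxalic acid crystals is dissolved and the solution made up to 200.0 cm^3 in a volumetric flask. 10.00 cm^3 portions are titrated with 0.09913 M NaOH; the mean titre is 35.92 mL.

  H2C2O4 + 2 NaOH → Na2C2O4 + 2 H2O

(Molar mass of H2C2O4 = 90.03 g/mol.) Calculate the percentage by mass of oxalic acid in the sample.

78.15 %

n(NaOH) per titration = 0.03592 × 0.09913 = 3.561 × 10^-3 mol
From the 1:2 ratio, n(H2C2O4) in each aliquot = 1/2 × 3.561 × 10^-3 = 1.780 × 10^-3 mol
n(H2C2O4) in the whole flask = 1.780 × 10^-3 × 200.0/10.00 = 0.03561 mol
mass of H2C2O4 = 0.03561 × 90.03 = 3.206 g
% H2C2O4 = 3.206 / 4.102 × 100 = 78.15 %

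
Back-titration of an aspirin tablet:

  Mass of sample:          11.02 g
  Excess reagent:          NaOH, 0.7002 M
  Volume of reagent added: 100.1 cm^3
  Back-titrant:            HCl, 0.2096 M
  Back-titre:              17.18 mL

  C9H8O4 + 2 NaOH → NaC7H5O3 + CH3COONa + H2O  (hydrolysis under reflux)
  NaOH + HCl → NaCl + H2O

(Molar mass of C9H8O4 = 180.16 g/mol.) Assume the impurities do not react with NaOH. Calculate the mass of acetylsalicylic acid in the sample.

5.989 g

n(NaOH) added = 0.1001 × 0.7002 = 0.07009 mol
n(HCl) used in back-titration = 0.01718 × 0.2096 = 3.601 × 10^-3 mol
n(NaOH) left over = 3.601 × 10^-3 mol (1:1 ratio)
n(NaOH) consumed by analyte = 0.07009 − 3.601 × 10^-3 = 0.06649 mol
From the 1:2 ratio, n(C9H8O4) = 1/2 × 0.06649 = 0.03324 mol
mass of C9H8O4 = 0.03324 × 180.16 = 5.989 g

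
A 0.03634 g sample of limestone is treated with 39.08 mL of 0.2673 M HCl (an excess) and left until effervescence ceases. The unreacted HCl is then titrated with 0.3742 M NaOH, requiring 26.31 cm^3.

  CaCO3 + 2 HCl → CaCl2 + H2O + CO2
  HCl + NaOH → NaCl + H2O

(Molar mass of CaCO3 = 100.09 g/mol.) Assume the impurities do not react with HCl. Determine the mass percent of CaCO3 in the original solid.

82.75 %

n(HCl) added = 0.03908 × 0.2673 = 0.01045 mol
n(NaOH) used in back-titration = 0.02631 × 0.3742 = 9.845 × 10^-3 mol
n(HCl) left over = 9.845 × 10^-3 mol (1:1 ratio)
n(HCl) consumed by analyte = 0.01045 − 9.845 × 10^-3 = 6.009 × 10^-4 mol
From the 1:2 ratio, n(CaCO3) = 1/2 × 6.009 × 10^-4 = 3.004 × 10^-4 mol
mass of CaCO3 = 3.004 × 10^-4 × 100.09 = 0.03007 g
% CaCO3 = 0.03007 / 0.03634 × 100 = 82.75 %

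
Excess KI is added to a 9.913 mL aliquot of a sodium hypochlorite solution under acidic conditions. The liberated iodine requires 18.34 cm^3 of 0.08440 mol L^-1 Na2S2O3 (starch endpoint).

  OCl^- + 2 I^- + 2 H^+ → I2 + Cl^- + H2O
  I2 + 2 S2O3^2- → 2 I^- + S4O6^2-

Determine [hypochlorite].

0.07807 mol/L

n(S2O3^2-) = 0.01834 × 0.08440 = 1.548 × 10^-3 mol
n(I2) = n(S2O3^2-)/2 = 7.739 × 10^-4 mol
n(OCl^-) in the aliquot = 7.739 × 10^-4 mol (1:1 ratio)
[OCl^-] = 7.739 × 10^-4 / 0.009913 = 0.07807 mol/L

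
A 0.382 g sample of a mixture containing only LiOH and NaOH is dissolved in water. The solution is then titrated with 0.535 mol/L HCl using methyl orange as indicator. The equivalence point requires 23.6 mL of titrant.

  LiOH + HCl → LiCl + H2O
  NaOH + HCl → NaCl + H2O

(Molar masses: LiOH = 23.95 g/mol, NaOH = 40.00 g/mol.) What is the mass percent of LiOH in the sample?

n(HCl) = 0.0236 × 0.535 = 0.0126 mol
Let x = n(LiOH), y = n(NaOH).
Titrant: 1x + 1y = 0.0126;  mass: 23.95x + 40.00y = 0.382
Solving, x = 7.67 × 10^-3 mol, y = 4.96 × 10^-3 mol
mass of LiOH = 7.67 × 10^-3 × 23.95 = 0.184 g
% LiOH = 0.184 / 0.382 × 100 = 48.1 %

48.1 %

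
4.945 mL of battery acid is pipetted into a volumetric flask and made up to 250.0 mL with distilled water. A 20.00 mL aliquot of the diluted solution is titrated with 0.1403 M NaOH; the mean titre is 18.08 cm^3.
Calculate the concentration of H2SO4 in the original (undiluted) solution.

3.206 M

H2SO4 + 2 NaOH → Na2SO4 + 2 H2O
n(NaOH) = 0.01808 × 0.1403 = 2.537 × 10^-3 mol
From the 1:2 ratio, n(H2SO4) in the aliquot = 1/2 × 2.537 × 10^-3 = 1.268 × 10^-3 mol
[H2SO4]_dilute = 1.268 × 10^-3 / 0.02000 = 0.06342 mol/L
Dilution factor = 250.0 / 4.945 = 50.56
[H2SO4]_stock = 0.06342 × 50.56 = 3.206 mol/L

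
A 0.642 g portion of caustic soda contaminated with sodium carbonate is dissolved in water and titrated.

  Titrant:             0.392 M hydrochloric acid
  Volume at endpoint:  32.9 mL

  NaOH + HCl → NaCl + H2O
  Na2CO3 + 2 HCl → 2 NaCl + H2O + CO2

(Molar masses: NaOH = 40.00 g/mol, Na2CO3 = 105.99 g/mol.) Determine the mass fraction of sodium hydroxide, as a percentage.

19.9 %

n(HCl) = 0.0329 × 0.392 = 0.0129 mol
Let x = n(NaOH), y = n(Na2CO3).
Titrant: 1x + 2y = 0.0129;  mass: 40.00x + 105.99y = 0.642
Solving, x = 3.19 × 10^-3 mol, y = 4.85 × 10^-3 mol
mass of NaOH = 3.19 × 10^-3 × 40.00 = 0.128 g
% NaOH = 0.128 / 0.642 × 100 = 19.9 %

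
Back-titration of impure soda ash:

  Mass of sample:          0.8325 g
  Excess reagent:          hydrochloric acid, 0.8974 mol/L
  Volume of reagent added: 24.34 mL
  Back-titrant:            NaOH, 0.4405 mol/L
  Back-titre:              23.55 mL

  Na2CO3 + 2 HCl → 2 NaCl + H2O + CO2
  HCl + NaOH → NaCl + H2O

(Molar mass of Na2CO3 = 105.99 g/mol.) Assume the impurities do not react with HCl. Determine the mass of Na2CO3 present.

0.6078 g

n(HCl) added = 0.02434 × 0.8974 = 0.02184 mol
n(NaOH) used in back-titration = 0.02355 × 0.4405 = 0.01037 mol
n(HCl) left over = 0.01037 mol (1:1 ratio)
n(HCl) consumed by analyte = 0.02184 − 0.01037 = 0.01147 mol
From the 1:2 ratio, n(Na2CO3) = 1/2 × 0.01147 = 5.734 × 10^-3 mol
mass of Na2CO3 = 5.734 × 10^-3 × 105.99 = 0.6078 g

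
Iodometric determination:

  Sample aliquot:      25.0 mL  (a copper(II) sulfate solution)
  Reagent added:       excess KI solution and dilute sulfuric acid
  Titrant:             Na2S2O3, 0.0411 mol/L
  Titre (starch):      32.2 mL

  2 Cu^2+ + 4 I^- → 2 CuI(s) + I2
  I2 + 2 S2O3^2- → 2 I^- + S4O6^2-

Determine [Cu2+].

n(S2O3^2-) = 0.0322 × 0.0411 = 1.32 × 10^-3 mol
n(I2) = n(S2O3^2-)/2 = 6.62 × 10^-4 mol
From the 2:1 ratio, n(Cu2+) in the aliquot = 2/1 × 6.62 × 10^-4 = 1.32 × 10^-3 mol
[Cu2+] = 1.32 × 10^-3 / 0.0250 = 0.0529 mol/L

0.0529 mol/L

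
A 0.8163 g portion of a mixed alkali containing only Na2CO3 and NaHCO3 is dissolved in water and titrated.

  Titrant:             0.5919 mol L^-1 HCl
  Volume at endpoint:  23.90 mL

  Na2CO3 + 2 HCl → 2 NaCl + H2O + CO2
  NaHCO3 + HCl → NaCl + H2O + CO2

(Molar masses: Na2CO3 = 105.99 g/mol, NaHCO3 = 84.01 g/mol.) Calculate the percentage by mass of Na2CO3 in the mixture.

77.90 %

n(HCl) = 0.02390 × 0.5919 = 0.01415 mol
Let x = n(Na2CO3), y = n(NaHCO3).
Titrant: 2x + 1y = 0.01415;  mass: 105.99x + 84.01y = 0.8163
Solving, x = 5.999 × 10^-3 mol, y = 2.148 × 10^-3 mol
mass of Na2CO3 = 5.999 × 10^-3 × 105.99 = 0.6359 g
% Na2CO3 = 0.6359 / 0.8163 × 100 = 77.90 %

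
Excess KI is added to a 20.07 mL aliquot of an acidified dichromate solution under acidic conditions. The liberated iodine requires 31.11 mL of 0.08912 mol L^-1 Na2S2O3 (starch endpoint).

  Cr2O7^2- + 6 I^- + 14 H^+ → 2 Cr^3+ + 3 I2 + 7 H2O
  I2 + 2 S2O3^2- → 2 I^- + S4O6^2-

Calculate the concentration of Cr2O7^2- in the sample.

n(S2O3^2-) = 0.03111 × 0.08912 = 2.773 × 10^-3 mol
n(I2) = n(S2O3^2-)/2 = 1.386 × 10^-3 mol
From the 1:3 ratio, n(Cr2O7^2-) in the aliquot = 1/3 × 1.386 × 10^-3 = 4.621 × 10^-4 mol
[Cr2O7^2-] = 4.621 × 10^-4 / 0.02007 = 0.02302 mol/L

0.02302 mol/L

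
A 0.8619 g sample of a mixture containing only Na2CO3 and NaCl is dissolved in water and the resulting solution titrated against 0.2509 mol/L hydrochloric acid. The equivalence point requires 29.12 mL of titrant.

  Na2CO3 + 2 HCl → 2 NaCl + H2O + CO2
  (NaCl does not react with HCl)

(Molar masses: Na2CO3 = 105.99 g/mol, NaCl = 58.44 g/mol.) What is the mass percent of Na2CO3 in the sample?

44.92 %

n(HCl) = 0.02912 × 0.2509 = 7.306 × 10^-3 mol
Let x = n(Na2CO3), y = n(NaCl).
Titrant: 2x = 7.306 × 10^-3;  mass: 105.99x + 58.44y = 0.8619
Solving, x = 3.653 × 10^-3 mol, y = 8.123 × 10^-3 mol
mass of Na2CO3 = 3.653 × 10^-3 × 105.99 = 0.3872 g
% Na2CO3 = 0.3872 / 0.8619 × 100 = 44.92 %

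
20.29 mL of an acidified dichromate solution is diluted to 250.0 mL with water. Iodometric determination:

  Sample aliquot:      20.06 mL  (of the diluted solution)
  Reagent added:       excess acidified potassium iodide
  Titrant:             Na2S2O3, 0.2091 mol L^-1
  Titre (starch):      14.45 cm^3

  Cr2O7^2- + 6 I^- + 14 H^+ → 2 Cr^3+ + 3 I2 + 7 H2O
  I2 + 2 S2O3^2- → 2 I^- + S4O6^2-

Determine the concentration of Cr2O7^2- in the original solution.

n(S2O3^2-) = 0.01445 × 0.2091 = 3.021 × 10^-3 mol
n(I2) = n(S2O3^2-)/2 = 1.511 × 10^-3 mol
From the 1:3 ratio, n(Cr2O7^2-) in the aliquot = 1/3 × 1.511 × 10^-3 = 5.036 × 10^-4 mol
[Cr2O7^2-]_dilute = 5.036 × 10^-4 / 0.02006 = 0.02510 mol/L
[Cr2O7^2-]_original = 0.02510 × 250.0/20.29 = 0.3093 mol/L

0.3093 mol/L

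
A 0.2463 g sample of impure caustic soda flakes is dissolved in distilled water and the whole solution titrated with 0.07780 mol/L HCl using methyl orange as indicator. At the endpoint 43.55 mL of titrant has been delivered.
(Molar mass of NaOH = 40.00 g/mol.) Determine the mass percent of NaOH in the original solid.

55.03 %

NaOH + HCl → NaCl + H2O
n(HCl) = 0.04355 L × 0.07780 mol/L = 3.388 × 10^-3 mol
n(NaOH) = 3.388 × 10^-3 mol (1:1 ratio)
mass of NaOH = 3.388 × 10^-3 × 40.00 g/mol = 0.1355 g
% NaOH = 0.1355 / 0.2463 × 100 = 55.03 %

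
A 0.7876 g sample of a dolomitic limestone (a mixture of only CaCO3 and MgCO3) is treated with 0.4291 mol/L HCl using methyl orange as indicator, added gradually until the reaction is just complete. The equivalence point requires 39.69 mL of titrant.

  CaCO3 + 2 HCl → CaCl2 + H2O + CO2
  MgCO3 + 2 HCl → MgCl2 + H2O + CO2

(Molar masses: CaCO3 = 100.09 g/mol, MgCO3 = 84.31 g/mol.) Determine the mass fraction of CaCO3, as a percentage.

n(HCl) = 0.03969 × 0.4291 = 0.01703 mol
Let x = n(CaCO3), y = n(MgCO3).
Titrant: 2x + 2y = 0.01703;  mass: 100.09x + 84.31y = 0.7876
Solving, x = 4.414 × 10^-3 mol, y = 4.101 × 10^-3 mol
mass of CaCO3 = 4.414 × 10^-3 × 100.09 = 0.4418 g
% CaCO3 = 0.4418 / 0.7876 × 100 = 56.10 %

56.10 %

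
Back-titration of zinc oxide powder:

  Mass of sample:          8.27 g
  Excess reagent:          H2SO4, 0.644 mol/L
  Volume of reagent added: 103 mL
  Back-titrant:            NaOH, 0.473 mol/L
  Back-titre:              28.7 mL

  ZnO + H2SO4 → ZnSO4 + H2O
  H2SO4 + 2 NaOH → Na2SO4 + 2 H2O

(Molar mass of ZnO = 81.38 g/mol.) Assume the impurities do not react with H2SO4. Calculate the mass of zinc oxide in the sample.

4.85 g

n(H2SO4) added = 0.103 × 0.644 = 0.0663 mol
n(NaOH) used in back-titration = 0.0287 × 0.473 = 0.0136 mol
From the 1:2 ratio, n(H2SO4) left over = 1/2 × 0.0136 = 6.79 × 10^-3 mol
n(H2SO4) consumed by analyte = 0.0663 − 6.79 × 10^-3 = 0.0595 mol
n(ZnO) = 0.0595 mol (1:1 ratio)
mass of ZnO = 0.0595 × 81.38 = 4.85 g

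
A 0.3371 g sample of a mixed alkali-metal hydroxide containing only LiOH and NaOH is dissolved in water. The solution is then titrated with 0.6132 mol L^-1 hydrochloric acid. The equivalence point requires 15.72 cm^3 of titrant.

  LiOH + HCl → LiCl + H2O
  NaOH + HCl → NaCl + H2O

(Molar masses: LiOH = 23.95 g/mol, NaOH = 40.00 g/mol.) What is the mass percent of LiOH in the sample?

21.46 %

n(HCl) = 0.01572 × 0.6132 = 9.640 × 10^-3 mol
Let x = n(LiOH), y = n(NaOH).
Titrant: 1x + 1y = 9.640 × 10^-3;  mass: 23.95x + 40.00y = 0.3371
Solving, x = 3.021 × 10^-3 mol, y = 6.619 × 10^-3 mol
mass of LiOH = 3.021 × 10^-3 × 23.95 = 0.07234 g
% LiOH = 0.07234 / 0.3371 × 100 = 21.46 %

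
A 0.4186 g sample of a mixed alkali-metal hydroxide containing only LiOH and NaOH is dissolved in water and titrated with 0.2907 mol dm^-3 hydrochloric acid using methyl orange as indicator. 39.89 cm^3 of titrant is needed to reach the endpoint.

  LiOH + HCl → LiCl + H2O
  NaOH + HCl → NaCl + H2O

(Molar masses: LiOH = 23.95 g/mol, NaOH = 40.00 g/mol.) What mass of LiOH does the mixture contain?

0.06751 g

n(HCl) = 0.03989 × 0.2907 = 0.01160 mol
Let x = n(LiOH), y = n(NaOH).
Titrant: 1x + 1y = 0.01160;  mass: 23.95x + 40.00y = 0.4186
Solving, x = 2.819 × 10^-3 mol, y = 8.777 × 10^-3 mol
mass of LiOH = 2.819 × 10^-3 × 23.95 = 0.06751 g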